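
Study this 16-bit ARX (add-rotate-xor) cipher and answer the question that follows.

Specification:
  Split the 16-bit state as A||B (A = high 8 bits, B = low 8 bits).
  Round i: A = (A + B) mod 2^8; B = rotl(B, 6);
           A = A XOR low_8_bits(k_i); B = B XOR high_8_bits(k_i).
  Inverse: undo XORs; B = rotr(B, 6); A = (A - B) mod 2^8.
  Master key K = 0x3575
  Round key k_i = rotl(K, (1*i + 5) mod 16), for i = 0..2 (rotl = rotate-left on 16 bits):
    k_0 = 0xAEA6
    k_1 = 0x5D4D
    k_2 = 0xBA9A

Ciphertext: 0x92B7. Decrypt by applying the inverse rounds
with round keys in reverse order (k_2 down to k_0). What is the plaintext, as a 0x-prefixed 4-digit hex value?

s_0 = ciphertext = 0x92B7
s_1 = InvRound(s_0, k_2) = 0xD434
s_2 = InvRound(s_1, k_1) = 0xF4A5
s_3 = InvRound(s_2, k_0) = 0x262C

0x262C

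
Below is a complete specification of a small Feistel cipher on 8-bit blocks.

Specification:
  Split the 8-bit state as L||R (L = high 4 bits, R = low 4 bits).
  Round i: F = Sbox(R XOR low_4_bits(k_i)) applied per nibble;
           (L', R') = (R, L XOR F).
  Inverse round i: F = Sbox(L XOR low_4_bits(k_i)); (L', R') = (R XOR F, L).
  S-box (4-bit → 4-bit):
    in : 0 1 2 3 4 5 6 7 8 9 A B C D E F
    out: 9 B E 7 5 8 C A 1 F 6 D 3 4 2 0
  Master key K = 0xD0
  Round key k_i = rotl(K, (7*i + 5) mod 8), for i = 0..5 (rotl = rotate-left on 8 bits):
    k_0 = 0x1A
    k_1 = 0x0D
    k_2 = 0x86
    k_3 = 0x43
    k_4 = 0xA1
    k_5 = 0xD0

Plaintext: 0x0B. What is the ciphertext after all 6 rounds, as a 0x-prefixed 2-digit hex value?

s_0 = plaintext = 0x0B
s_1 = Round(s_0, k_0) = 0xBB
s_2 = Round(s_1, k_1) = 0xB7
s_3 = Round(s_2, k_2) = 0x70
s_4 = Round(s_3, k_3) = 0x00
s_5 = Round(s_4, k_4) = 0x0B
s_6 = Round(s_5, k_5) = 0xBD

0xBD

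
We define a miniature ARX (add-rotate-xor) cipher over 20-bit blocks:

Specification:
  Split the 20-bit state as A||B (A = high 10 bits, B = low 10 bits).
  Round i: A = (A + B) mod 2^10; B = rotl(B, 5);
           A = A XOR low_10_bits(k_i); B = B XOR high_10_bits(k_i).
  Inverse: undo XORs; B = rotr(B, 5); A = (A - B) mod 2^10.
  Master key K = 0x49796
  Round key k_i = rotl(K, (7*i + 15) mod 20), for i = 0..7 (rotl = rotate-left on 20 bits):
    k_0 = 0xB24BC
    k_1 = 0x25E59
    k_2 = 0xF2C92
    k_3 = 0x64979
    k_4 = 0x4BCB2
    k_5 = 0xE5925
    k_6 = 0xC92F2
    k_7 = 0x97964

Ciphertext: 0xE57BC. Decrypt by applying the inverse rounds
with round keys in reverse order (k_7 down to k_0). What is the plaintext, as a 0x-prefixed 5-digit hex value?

s_0 = ciphertext = 0xE57BC
s_1 = InvRound(s_0, k_7) = 0xA884F
s_2 = InvRound(s_1, k_6) = 0xB557B
s_3 = InvRound(s_2, k_5) = 0x8E5B7
s_4 = InvRound(s_3, k_4) = 0xE1F04
s_5 = InvRound(s_4, k_3) = 0x0AAD4
s_6 = InvRound(s_5, k_2) = 0x343E8
s_7 = InvRound(s_6, k_1) = 0xA3BFB
s_8 = InvRound(s_7, k_0) = 0xFA649

0xFA649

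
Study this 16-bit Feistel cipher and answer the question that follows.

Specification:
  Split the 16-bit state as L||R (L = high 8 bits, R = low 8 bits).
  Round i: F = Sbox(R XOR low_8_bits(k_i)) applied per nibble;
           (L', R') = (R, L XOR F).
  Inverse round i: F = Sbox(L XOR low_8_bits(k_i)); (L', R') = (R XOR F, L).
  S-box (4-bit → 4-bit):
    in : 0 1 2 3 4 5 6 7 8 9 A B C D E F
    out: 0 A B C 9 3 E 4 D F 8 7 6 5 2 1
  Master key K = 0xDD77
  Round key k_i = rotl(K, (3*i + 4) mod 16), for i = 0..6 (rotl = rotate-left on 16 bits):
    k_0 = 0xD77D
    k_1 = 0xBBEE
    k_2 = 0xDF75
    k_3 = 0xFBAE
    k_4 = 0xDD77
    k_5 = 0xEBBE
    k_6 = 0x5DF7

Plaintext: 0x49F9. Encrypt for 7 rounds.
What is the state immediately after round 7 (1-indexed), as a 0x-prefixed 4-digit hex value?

0xB476

s_0 = plaintext = 0x49F9
s_1 = Round(s_0, k_0) = 0xF990
s_2 = Round(s_1, k_1) = 0x90BB
s_3 = Round(s_2, k_2) = 0xBBF2
s_4 = Round(s_3, k_3) = 0xF28D
s_5 = Round(s_4, k_4) = 0x8DEA
s_6 = Round(s_5, k_5) = 0xEAB4
s_7 = Round(s_6, k_6) = 0xB476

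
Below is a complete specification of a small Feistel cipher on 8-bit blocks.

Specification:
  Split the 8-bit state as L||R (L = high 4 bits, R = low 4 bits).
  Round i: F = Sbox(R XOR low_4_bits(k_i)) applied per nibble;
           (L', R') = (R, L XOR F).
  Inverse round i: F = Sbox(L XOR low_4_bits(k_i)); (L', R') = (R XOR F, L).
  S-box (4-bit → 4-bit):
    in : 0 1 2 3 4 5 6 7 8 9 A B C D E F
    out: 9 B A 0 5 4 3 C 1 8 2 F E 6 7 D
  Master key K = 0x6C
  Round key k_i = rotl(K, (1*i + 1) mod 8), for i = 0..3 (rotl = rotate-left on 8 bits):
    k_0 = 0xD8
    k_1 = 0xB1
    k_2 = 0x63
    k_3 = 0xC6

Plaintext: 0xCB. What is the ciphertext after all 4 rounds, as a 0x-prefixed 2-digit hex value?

s_0 = plaintext = 0xCB
s_1 = Round(s_0, k_0) = 0xBC
s_2 = Round(s_1, k_1) = 0xCD
s_3 = Round(s_2, k_2) = 0xDB
s_4 = Round(s_3, k_3) = 0xBB

0xBB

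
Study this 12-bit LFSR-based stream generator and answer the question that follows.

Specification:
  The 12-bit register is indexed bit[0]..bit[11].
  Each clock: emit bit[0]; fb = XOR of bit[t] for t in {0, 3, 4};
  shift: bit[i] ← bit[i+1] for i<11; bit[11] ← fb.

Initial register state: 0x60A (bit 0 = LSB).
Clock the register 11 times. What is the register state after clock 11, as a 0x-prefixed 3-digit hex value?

0x756

reg_0 = 0x60A
clock 1: out=0, reg = 0xB05
clock 2: out=1, reg = 0xD82
clock 3: out=0, reg = 0x6C1
clock 4: out=1, reg = 0xB60
clock 5: out=0, reg = 0x5B0
clock 6: out=0, reg = 0xAD8
clock 7: out=0, reg = 0x56C
clock 8: out=0, reg = 0xAB6
clock 9: out=0, reg = 0xD5B
clock 10: out=1, reg = 0xEAD
clock 11: out=1, reg = 0x756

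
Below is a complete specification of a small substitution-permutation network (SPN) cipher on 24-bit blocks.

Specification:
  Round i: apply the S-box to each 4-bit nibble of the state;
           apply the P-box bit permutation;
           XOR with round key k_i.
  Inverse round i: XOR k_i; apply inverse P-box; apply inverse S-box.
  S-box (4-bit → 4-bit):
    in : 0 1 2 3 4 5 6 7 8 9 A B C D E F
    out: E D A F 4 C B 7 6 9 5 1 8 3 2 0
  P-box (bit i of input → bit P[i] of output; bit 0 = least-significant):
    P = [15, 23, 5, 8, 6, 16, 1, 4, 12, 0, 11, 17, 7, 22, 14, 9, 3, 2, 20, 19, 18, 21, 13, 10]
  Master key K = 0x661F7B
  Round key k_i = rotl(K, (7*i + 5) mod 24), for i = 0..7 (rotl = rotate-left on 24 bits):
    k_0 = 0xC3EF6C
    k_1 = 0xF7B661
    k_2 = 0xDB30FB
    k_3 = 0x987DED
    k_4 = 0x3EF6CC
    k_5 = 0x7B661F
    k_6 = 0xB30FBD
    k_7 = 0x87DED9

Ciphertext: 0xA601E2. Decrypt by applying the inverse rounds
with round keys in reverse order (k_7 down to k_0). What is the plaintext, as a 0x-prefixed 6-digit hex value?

s_0 = ciphertext = 0xA601E2
s_1 = InvRound(s_0, k_7) = 0x2B5701
s_2 = InvRound(s_1, k_6) = 0xF3AAC8
s_3 = InvRound(s_2, k_5) = 0xC2A81D
s_4 = InvRound(s_3, k_4) = 0x65379E
s_5 = InvRound(s_4, k_3) = 0xD50838
s_6 = InvRound(s_5, k_2) = 0xACB3AF
s_7 = InvRound(s_6, k_1) = 0xC3DC7C
s_8 = InvRound(s_7, k_0) = 0x4FCBCC

0x4FCBCC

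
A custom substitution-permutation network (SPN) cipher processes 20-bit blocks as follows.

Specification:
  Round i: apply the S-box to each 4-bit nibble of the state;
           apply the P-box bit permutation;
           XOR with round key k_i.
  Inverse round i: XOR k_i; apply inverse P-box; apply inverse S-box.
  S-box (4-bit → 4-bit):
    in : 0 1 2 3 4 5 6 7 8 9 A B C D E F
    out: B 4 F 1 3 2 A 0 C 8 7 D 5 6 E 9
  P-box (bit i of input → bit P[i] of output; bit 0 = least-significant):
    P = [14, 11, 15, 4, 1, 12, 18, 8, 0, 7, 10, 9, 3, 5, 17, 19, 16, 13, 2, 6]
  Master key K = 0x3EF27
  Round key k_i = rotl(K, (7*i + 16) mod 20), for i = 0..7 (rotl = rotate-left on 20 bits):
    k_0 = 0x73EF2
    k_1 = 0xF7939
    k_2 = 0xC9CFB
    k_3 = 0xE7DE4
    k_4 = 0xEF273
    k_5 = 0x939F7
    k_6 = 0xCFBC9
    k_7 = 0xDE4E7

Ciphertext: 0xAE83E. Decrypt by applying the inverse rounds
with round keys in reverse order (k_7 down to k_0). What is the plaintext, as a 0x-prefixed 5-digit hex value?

s_0 = ciphertext = 0xAE83E
s_1 = InvRound(s_0, k_7) = 0xFCA16
s_2 = InvRound(s_1, k_6) = 0x2C409
s_3 = InvRound(s_2, k_5) = 0x22D02
s_4 = InvRound(s_3, k_4) = 0x96BE2
s_5 = InvRound(s_4, k_3) = 0xC18A7
s_6 = InvRound(s_5, k_2) = 0x83178
s_7 = InvRound(s_6, k_1) = 0xF1314
s_8 = InvRound(s_7, k_0) = 0xE6DF5

0xE6DF5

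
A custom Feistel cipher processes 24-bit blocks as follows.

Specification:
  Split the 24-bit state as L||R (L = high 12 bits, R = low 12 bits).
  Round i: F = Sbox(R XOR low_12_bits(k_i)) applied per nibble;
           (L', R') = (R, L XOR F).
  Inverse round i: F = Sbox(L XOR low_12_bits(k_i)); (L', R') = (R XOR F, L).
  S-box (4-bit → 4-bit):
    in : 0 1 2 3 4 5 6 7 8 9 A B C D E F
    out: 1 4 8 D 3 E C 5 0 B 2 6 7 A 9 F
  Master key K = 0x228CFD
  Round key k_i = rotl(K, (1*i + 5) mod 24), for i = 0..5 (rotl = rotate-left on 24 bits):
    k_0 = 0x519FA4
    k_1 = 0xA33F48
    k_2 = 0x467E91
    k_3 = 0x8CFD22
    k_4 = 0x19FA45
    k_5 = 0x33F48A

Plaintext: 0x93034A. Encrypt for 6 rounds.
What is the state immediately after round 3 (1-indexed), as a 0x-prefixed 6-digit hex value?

0x7DE596

s_0 = plaintext = 0x93034A
s_1 = Round(s_0, k_0) = 0x34AEA9
s_2 = Round(s_1, k_1) = 0xEA97DE
s_3 = Round(s_2, k_2) = 0x7DE596
s_4 = Round(s_3, k_3) = 0x5967BD
s_5 = Round(s_4, k_4) = 0x7BDF66
s_6 = Round(s_5, k_5) = 0xF6612A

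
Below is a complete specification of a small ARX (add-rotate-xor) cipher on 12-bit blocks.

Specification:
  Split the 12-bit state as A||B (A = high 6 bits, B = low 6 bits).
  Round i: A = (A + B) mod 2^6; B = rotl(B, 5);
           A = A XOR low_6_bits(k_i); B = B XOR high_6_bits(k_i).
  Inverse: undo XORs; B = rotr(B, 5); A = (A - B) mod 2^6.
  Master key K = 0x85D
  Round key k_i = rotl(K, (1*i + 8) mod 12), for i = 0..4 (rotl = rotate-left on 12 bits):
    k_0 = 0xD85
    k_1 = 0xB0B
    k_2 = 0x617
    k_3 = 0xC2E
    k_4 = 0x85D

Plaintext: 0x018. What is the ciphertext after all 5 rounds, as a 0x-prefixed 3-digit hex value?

s_0 = plaintext = 0x018
s_1 = Round(s_0, k_0) = 0x77A
s_2 = Round(s_1, k_1) = 0x731
s_3 = Round(s_2, k_2) = 0x6A0
s_4 = Round(s_3, k_3) = 0x520
s_5 = Round(s_4, k_4) = 0xA71

0xA71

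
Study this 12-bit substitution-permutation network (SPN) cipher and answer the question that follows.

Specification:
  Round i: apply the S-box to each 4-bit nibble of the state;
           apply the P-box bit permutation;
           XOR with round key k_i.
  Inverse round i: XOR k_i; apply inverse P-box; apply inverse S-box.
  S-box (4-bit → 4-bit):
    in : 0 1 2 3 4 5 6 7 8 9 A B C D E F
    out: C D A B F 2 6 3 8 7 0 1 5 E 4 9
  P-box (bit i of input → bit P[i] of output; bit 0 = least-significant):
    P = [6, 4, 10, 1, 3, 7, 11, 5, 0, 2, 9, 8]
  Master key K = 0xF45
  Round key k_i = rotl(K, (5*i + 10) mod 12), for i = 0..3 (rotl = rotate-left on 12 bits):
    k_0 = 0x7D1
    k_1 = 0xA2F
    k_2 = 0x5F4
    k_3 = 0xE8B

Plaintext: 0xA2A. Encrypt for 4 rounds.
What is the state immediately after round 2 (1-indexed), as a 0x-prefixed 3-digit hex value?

s_0 = plaintext = 0xA2A
s_1 = Round(s_0, k_0) = 0x771
s_2 = Round(s_1, k_1) = 0xEE0
s_3 = Round(s_2, k_2) = 0xBF6
s_4 = Round(s_3, k_3) = 0xAB2

0xEE0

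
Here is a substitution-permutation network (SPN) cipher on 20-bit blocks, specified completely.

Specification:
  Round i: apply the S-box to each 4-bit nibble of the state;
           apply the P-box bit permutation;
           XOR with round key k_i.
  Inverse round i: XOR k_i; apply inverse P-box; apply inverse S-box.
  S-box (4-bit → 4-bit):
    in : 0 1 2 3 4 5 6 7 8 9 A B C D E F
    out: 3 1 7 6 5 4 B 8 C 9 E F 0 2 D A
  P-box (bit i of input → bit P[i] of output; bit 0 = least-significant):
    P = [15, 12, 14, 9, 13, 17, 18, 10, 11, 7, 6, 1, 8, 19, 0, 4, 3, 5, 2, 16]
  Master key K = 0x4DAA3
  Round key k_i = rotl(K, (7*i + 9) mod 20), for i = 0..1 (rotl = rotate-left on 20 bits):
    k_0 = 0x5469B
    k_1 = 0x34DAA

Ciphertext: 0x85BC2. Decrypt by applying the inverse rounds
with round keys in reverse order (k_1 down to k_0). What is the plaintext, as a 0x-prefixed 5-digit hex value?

s_0 = ciphertext = 0x85BC2
s_1 = InvRound(s_0, k_1) = 0x6D5FF
s_2 = InvRound(s_1, k_0) = 0xA15D6

0xA15D6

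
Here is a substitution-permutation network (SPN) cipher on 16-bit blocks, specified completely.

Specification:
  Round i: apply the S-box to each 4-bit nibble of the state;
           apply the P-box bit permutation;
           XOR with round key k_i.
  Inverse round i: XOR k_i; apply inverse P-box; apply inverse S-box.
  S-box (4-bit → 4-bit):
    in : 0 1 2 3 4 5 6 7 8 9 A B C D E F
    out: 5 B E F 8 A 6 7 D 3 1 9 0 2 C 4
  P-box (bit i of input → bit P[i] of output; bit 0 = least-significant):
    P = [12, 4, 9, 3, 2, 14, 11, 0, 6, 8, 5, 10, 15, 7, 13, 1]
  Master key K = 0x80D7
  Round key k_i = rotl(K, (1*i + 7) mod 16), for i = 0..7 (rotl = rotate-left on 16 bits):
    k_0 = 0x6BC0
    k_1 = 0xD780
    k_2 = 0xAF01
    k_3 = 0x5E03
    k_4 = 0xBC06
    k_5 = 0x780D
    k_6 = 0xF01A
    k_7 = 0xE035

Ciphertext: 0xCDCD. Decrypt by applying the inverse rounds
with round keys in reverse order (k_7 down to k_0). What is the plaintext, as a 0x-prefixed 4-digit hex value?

0x8D32

s_0 = ciphertext = 0xCDCD
s_1 = InvRound(s_0, k_7) = 0x63F5
s_2 = InvRound(s_1, k_6) = 0x17B8
s_3 = InvRound(s_2, k_5) = 0x6236
s_4 = InvRound(s_3, k_4) = 0xAE67
s_5 = InvRound(s_4, k_3) = 0x009A
s_6 = InvRound(s_5, k_2) = 0x35E2
s_7 = InvRound(s_6, k_1) = 0x80DF
s_8 = InvRound(s_7, k_0) = 0x8D32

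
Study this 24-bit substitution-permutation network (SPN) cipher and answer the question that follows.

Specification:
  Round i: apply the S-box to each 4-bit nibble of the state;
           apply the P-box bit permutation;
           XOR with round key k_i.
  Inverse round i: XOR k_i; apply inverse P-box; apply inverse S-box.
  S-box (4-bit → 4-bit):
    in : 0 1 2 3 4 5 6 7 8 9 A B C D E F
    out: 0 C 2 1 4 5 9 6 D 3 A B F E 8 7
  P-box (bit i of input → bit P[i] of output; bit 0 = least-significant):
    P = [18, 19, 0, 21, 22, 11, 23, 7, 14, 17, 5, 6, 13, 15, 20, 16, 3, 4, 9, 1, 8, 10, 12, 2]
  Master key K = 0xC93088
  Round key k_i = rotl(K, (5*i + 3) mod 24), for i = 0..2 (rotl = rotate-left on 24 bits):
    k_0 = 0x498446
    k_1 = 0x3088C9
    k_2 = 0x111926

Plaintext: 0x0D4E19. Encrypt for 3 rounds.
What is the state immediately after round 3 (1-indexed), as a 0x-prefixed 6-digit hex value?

s_0 = plaintext = 0x0D4E19
s_1 = Round(s_0, k_0) = 0xD58694
s_2 = Round(s_1, k_1) = 0x61F684
s_3 = Round(s_2, k_2) = 0xC1FAE1

0xC1FAE1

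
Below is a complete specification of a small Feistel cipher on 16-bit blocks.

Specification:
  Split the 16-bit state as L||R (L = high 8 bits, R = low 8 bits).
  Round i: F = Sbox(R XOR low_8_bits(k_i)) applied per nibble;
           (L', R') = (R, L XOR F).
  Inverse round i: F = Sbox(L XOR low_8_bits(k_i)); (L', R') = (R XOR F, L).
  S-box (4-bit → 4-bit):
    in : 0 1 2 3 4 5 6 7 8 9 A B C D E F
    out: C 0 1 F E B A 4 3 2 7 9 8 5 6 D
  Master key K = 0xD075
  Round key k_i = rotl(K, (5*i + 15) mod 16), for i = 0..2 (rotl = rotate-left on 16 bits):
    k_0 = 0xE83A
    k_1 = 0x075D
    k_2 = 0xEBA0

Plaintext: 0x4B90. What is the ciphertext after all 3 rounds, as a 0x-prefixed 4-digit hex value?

0x3010

s_0 = plaintext = 0x4B90
s_1 = Round(s_0, k_0) = 0x903C
s_2 = Round(s_1, k_1) = 0x3C30
s_3 = Round(s_2, k_2) = 0x3010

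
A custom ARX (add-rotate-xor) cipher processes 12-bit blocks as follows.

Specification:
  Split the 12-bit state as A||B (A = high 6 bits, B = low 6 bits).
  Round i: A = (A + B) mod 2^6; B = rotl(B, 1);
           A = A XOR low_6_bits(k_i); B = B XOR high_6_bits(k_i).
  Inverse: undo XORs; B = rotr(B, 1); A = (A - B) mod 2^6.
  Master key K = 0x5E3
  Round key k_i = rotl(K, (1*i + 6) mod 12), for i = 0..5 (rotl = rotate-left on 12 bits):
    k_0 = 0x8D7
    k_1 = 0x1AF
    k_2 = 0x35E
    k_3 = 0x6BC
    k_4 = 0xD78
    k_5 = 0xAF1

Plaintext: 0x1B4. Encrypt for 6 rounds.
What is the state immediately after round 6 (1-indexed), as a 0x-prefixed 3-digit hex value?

s_0 = plaintext = 0x1B4
s_1 = Round(s_0, k_0) = 0xB4A
s_2 = Round(s_1, k_1) = 0x612
s_3 = Round(s_2, k_2) = 0xD29
s_4 = Round(s_3, k_3) = 0x849
s_5 = Round(s_4, k_4) = 0x4A7
s_6 = Round(s_5, k_5) = 0x224

0x224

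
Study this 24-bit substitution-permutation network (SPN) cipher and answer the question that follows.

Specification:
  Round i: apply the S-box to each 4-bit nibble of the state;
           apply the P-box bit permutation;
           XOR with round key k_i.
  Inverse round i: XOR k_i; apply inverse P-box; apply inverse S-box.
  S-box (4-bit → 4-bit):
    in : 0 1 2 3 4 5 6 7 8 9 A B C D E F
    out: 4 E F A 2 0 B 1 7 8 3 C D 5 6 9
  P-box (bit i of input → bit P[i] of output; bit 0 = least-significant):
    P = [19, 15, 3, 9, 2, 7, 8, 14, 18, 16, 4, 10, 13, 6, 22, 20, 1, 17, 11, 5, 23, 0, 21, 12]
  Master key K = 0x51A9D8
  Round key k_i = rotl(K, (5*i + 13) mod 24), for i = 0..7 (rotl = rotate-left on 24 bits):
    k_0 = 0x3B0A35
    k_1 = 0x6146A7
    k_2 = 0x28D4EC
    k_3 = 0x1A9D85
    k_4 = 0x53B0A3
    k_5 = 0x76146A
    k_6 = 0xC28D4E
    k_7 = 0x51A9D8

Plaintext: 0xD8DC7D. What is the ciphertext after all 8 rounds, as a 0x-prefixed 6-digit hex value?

0xF65EF4

s_0 = plaintext = 0xD8DC7D
s_1 = Round(s_0, k_0) = 0xD5262B
s_2 = Round(s_1, k_1) = 0x94216B
s_3 = Round(s_2, k_2) = 0x7BA230
s_4 = Round(s_3, k_3) = 0x9FF17D
s_5 = Round(s_4, k_4) = 0x4A849D
s_6 = Round(s_5, k_5) = 0x3D7421
s_7 = Round(s_6, k_6) = 0xC376C1
s_8 = Round(s_7, k_7) = 0xF65EF4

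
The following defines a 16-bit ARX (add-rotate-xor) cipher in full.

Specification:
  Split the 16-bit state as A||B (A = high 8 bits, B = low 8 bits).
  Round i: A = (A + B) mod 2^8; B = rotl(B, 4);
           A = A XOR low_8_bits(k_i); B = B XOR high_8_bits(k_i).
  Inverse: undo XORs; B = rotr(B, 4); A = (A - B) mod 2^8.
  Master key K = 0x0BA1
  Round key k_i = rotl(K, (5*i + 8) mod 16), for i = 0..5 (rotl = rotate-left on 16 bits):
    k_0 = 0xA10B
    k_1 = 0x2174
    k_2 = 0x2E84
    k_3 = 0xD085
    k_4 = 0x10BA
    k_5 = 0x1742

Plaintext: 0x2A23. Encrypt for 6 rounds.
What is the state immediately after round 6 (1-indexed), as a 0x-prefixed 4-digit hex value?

0x953C

s_0 = plaintext = 0x2A23
s_1 = Round(s_0, k_0) = 0x4693
s_2 = Round(s_1, k_1) = 0xAD18
s_3 = Round(s_2, k_2) = 0x41AF
s_4 = Round(s_3, k_3) = 0x752A
s_5 = Round(s_4, k_4) = 0x25B2
s_6 = Round(s_5, k_5) = 0x953C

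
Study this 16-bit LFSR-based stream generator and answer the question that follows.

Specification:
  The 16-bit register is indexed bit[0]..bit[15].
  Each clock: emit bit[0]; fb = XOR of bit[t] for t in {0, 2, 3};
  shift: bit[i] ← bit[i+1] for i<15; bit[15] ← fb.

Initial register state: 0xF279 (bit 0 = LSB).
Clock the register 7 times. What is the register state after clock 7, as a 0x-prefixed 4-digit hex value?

0x51E4

reg_0 = 0xF279
clock 1: out=1, reg = 0x793C
clock 2: out=0, reg = 0x3C9E
clock 3: out=0, reg = 0x1E4F
clock 4: out=1, reg = 0x8F27
clock 5: out=1, reg = 0x4793
clock 6: out=1, reg = 0xA3C9
clock 7: out=1, reg = 0x51E4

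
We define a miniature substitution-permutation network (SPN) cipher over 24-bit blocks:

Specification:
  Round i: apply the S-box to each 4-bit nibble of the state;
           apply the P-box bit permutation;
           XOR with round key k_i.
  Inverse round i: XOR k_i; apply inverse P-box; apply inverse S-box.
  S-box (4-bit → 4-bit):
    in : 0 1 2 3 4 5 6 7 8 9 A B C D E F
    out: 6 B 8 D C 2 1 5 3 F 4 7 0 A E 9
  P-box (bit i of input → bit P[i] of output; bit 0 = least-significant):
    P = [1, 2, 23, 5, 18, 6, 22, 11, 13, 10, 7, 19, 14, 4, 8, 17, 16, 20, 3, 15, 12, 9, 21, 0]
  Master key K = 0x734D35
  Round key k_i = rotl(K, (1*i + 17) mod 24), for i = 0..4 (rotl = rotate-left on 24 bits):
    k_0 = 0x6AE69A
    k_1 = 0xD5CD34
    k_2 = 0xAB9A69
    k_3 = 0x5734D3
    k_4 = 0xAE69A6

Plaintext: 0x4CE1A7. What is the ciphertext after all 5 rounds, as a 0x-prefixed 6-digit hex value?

s_0 = plaintext = 0x4CE1A7
s_1 = Round(s_0, k_0) = 0x80C389
s_2 = Round(s_1, k_1) = 0x49FFDA
s_3 = Round(s_2, k_2) = 0x107220
s_4 = Round(s_3, k_3) = 0xCF6FDE
s_5 = Round(s_4, k_4) = 0x2781C2

0x2781C2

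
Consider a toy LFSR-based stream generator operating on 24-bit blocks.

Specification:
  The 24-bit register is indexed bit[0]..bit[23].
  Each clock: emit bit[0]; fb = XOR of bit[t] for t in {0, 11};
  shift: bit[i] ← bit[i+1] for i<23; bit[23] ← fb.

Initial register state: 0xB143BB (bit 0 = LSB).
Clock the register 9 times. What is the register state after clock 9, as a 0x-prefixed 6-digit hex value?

0xC9D8A1

reg_0 = 0xB143BB
clock 1: out=1, reg = 0xD8A1DD
clock 2: out=1, reg = 0xEC50EE
clock 3: out=0, reg = 0x762877
clock 4: out=1, reg = 0x3B143B
clock 5: out=1, reg = 0x9D8A1D
clock 6: out=1, reg = 0x4EC50E
clock 7: out=0, reg = 0x276287
clock 8: out=1, reg = 0x93B143
clock 9: out=1, reg = 0xC9D8A1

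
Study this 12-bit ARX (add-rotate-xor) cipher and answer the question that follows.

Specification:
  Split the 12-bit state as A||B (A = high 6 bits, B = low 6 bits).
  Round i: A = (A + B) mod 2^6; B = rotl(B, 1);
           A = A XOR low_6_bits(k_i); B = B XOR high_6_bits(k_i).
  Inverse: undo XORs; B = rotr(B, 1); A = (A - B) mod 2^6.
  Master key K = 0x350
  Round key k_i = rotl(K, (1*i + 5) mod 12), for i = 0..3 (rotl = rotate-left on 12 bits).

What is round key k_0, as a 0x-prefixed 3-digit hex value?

K = 0x350
k_0 = rotl(K, (1*0+5) mod 12) = rotl(K, 5) = 0xA06

0xA06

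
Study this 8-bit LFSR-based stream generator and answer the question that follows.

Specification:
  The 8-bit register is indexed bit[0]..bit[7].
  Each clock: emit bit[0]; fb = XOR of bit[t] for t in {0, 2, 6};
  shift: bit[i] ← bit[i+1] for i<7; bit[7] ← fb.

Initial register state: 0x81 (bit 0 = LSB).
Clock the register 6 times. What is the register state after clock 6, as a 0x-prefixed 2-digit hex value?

reg_0 = 0x81
clock 1: out=1, reg = 0xC0
clock 2: out=0, reg = 0xE0
clock 3: out=0, reg = 0xF0
clock 4: out=0, reg = 0xF8
clock 5: out=0, reg = 0xFC
clock 6: out=0, reg = 0x7E

0x7E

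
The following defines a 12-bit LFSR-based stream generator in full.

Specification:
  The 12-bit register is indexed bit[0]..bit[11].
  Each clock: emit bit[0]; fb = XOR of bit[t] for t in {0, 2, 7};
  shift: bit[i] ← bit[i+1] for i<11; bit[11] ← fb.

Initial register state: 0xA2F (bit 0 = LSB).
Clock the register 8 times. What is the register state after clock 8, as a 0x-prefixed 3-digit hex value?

0xB0A

reg_0 = 0xA2F
clock 1: out=1, reg = 0x517
clock 2: out=1, reg = 0x28B
clock 3: out=1, reg = 0x145
clock 4: out=1, reg = 0x0A2
clock 5: out=0, reg = 0x851
clock 6: out=1, reg = 0xC28
clock 7: out=0, reg = 0x614
clock 8: out=0, reg = 0xB0A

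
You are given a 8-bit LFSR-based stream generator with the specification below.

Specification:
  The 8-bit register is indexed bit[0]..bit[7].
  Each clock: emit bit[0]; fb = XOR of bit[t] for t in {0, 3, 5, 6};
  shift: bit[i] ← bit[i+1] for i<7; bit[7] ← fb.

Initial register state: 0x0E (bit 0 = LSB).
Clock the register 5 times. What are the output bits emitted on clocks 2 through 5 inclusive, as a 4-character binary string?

reg_0 = 0x0E
clock 1: out=0, reg = 0x87
clock 2: out=1, reg = 0xC3
clock 3: out=1, reg = 0x61
clock 4: out=1, reg = 0xB0
clock 5: out=0, reg = 0xD8

1110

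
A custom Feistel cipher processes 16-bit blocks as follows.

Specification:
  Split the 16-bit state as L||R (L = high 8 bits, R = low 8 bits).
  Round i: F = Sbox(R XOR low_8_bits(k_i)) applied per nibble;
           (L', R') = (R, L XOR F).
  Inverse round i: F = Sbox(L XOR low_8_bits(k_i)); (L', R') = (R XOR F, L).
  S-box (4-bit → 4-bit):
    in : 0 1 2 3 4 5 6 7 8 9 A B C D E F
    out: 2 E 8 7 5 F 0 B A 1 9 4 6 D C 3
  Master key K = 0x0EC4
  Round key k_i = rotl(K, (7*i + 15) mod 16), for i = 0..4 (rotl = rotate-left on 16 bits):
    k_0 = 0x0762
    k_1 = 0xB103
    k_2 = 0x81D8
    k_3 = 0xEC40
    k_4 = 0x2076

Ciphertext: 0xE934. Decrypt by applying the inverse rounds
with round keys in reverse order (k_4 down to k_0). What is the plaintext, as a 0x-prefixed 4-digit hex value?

0xE31F

s_0 = ciphertext = 0xE934
s_1 = InvRound(s_0, k_4) = 0x27E9
s_2 = InvRound(s_1, k_3) = 0xE227
s_3 = InvRound(s_2, k_2) = 0x5EE2
s_4 = InvRound(s_3, k_1) = 0x1F5E
s_5 = InvRound(s_4, k_0) = 0xE31F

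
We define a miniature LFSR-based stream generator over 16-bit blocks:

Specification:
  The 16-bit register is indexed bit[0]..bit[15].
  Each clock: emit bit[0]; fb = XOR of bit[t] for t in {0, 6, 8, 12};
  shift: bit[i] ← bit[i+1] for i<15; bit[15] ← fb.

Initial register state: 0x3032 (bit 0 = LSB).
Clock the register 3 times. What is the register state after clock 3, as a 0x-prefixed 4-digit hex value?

reg_0 = 0x3032
clock 1: out=0, reg = 0x9819
clock 2: out=1, reg = 0x4C0C
clock 3: out=0, reg = 0x2606

0x2606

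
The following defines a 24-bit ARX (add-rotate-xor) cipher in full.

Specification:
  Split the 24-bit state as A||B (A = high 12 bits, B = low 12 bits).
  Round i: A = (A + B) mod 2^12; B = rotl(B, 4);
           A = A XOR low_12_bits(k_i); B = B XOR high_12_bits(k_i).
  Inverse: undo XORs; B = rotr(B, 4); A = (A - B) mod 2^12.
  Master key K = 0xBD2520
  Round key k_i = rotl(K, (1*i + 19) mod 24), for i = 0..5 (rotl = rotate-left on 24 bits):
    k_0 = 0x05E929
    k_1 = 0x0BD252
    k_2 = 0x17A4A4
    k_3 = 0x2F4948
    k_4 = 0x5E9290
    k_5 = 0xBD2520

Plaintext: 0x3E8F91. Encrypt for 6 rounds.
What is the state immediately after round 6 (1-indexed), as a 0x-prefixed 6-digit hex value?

0xA30A56

s_0 = plaintext = 0x3E8F91
s_1 = Round(s_0, k_0) = 0xA50941
s_2 = Round(s_1, k_1) = 0x1C34A4
s_3 = Round(s_2, k_2) = 0x2C3B3E
s_4 = Round(s_3, k_3) = 0x74911F
s_5 = Round(s_4, k_4) = 0xAF8418
s_6 = Round(s_5, k_5) = 0xA30A56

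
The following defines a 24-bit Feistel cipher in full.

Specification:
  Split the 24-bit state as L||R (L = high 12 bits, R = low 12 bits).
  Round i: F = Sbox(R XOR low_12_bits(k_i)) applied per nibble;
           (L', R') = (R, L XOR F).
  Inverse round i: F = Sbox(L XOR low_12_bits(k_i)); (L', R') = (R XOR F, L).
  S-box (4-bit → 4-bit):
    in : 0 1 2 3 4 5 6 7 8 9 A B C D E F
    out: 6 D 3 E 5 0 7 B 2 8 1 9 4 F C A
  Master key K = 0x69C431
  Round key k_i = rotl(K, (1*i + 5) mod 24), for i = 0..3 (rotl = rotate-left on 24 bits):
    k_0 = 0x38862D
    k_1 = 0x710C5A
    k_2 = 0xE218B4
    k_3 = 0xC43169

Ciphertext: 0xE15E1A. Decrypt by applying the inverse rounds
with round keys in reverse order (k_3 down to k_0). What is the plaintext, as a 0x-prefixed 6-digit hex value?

0xAAE322

s_0 = ciphertext = 0xE15E1A
s_1 = InvRound(s_0, k_3) = 0x4AEE15
s_2 = InvRound(s_1, k_2) = 0xAC44AE
s_3 = InvRound(s_2, k_1) = 0x322AC4
s_4 = InvRound(s_3, k_0) = 0xAAE322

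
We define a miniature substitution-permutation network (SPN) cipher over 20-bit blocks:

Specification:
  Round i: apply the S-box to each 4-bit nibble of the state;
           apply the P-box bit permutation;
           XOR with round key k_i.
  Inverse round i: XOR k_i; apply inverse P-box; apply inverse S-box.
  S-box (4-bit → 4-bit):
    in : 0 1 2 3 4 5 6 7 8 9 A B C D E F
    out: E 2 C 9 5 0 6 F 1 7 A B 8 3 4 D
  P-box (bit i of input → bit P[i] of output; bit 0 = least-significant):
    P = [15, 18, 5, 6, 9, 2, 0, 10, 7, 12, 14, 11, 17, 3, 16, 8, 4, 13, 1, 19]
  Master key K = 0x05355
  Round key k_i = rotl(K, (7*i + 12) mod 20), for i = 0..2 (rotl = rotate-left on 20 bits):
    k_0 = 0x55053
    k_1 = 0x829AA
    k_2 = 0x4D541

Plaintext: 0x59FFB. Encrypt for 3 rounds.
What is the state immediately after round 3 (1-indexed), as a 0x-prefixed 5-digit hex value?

s_0 = plaintext = 0x59FFB
s_1 = Round(s_0, k_0) = 0x29E9A
s_2 = Round(s_1, k_1) = 0x76BE5
s_3 = Round(s_2, k_2) = 0xDEDDA

0xDEDDA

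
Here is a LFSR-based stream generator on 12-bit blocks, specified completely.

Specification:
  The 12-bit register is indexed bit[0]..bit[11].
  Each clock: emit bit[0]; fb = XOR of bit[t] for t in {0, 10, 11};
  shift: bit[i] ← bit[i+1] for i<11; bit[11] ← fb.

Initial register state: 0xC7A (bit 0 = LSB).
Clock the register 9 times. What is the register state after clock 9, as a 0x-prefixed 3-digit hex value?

0x646

reg_0 = 0xC7A
clock 1: out=0, reg = 0x63D
clock 2: out=1, reg = 0x31E
clock 3: out=0, reg = 0x18F
clock 4: out=1, reg = 0x8C7
clock 5: out=1, reg = 0x463
clock 6: out=1, reg = 0x231
clock 7: out=1, reg = 0x918
clock 8: out=0, reg = 0xC8C
clock 9: out=0, reg = 0x646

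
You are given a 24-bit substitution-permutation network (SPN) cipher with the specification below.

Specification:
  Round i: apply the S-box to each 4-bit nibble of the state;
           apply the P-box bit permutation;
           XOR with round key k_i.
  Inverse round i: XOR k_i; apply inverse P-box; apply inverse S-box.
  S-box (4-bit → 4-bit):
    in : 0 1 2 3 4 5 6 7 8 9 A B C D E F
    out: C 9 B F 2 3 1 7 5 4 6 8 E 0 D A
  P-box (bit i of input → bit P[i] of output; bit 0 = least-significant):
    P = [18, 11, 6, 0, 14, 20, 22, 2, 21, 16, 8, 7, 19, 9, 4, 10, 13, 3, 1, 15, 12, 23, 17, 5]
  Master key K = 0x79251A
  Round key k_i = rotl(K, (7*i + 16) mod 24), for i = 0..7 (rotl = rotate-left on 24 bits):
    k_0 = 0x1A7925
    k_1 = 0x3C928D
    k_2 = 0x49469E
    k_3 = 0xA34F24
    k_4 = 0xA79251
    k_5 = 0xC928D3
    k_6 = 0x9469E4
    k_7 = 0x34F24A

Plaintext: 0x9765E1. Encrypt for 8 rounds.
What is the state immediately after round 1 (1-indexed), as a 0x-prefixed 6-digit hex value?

s_0 = plaintext = 0x9765E1
s_1 = Round(s_0, k_0) = 0x75192A
s_2 = Round(s_1, k_1) = 0xA6EFC1
s_3 = Round(s_2, k_2) = 0x96620B
s_4 = Round(s_3, k_3) = 0xC86FA1
s_5 = Round(s_4, k_4) = 0x78B2F2
s_6 = Round(s_5, k_5) = 0x7E1454
s_7 = Round(s_6, k_6) = 0x0F95E6
s_8 = Round(s_7, k_7) = 0x533276

0x75192A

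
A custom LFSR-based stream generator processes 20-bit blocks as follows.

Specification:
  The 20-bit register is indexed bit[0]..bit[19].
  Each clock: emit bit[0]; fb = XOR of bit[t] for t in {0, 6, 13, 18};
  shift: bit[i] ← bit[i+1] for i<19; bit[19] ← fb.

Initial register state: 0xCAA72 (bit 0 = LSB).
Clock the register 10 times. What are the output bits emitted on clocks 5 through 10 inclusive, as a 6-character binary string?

111001

reg_0 = 0xCAA72
clock 1: out=0, reg = 0xE5539
clock 2: out=1, reg = 0x72A9C
clock 3: out=0, reg = 0x3954E
clock 4: out=0, reg = 0x9CAA7
clock 5: out=1, reg = 0xCE553
clock 6: out=1, reg = 0x672A9
clock 7: out=1, reg = 0xB3954
clock 8: out=0, reg = 0x59CAA
clock 9: out=0, reg = 0xACE55
clock 10: out=1, reg = 0x5672A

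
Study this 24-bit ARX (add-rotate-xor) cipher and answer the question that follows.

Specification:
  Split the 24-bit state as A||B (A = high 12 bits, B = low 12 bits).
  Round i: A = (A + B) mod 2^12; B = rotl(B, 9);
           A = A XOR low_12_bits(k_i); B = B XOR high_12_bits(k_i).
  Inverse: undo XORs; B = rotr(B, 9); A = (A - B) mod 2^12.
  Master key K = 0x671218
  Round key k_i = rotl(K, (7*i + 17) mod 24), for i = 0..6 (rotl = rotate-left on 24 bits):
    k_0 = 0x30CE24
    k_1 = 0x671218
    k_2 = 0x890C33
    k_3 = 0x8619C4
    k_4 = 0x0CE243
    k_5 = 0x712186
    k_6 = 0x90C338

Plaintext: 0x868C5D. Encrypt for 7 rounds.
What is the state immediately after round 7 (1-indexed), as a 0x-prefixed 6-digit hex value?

0xA106DD

s_0 = plaintext = 0x868C5D
s_1 = Round(s_0, k_0) = 0xAE1887
s_2 = Round(s_1, k_1) = 0x170961
s_3 = Round(s_2, k_2) = 0x6E2BBC
s_4 = Round(s_3, k_3) = 0xB5A116
s_5 = Round(s_4, k_4) = 0xE33CEC
s_6 = Round(s_5, k_5) = 0xA99E8F
s_7 = Round(s_6, k_6) = 0xA106DD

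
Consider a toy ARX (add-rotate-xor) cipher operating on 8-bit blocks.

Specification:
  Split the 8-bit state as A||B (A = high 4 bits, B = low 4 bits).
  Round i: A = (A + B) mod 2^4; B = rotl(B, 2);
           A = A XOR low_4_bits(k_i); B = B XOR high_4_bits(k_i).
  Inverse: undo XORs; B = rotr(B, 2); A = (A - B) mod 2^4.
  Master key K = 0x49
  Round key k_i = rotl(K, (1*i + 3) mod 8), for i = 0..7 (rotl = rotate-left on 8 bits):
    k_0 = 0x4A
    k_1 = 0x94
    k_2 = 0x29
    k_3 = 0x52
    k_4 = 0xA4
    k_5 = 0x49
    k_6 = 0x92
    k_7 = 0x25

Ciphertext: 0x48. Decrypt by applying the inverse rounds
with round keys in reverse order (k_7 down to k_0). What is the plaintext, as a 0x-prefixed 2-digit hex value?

s_0 = ciphertext = 0x48
s_1 = InvRound(s_0, k_7) = 0x7A
s_2 = InvRound(s_1, k_6) = 0x9C
s_3 = InvRound(s_2, k_5) = 0xE2
s_4 = InvRound(s_3, k_4) = 0x82
s_5 = InvRound(s_4, k_3) = 0xDD
s_6 = InvRound(s_5, k_2) = 0x5F
s_7 = InvRound(s_6, k_1) = 0x89
s_8 = InvRound(s_7, k_0) = 0xB7

0xB7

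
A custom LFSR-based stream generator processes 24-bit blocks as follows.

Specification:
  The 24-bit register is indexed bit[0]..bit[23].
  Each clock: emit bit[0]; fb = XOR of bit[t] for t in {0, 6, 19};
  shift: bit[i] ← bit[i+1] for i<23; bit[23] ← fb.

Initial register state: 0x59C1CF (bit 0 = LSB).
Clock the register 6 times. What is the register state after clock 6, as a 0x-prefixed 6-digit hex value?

reg_0 = 0x59C1CF
clock 1: out=1, reg = 0xACE0E7
clock 2: out=1, reg = 0xD67073
clock 3: out=1, reg = 0x6B3839
clock 4: out=1, reg = 0x359C1C
clock 5: out=0, reg = 0x1ACE0E
clock 6: out=0, reg = 0x8D6707

0x8D6707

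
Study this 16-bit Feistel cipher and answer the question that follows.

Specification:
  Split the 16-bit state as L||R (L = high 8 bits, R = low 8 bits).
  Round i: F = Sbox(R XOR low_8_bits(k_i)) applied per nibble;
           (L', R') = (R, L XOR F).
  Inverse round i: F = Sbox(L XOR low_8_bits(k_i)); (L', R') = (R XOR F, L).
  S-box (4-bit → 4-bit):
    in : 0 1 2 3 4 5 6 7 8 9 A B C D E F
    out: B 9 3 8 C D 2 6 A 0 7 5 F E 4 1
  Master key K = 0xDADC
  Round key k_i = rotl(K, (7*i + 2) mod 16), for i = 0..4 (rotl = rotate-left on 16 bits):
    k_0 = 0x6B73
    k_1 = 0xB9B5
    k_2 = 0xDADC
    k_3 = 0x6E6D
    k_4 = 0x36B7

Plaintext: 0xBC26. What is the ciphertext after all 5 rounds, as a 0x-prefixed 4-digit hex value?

0xCE93

s_0 = plaintext = 0xBC26
s_1 = Round(s_0, k_0) = 0x2661
s_2 = Round(s_1, k_1) = 0x61CA
s_3 = Round(s_2, k_2) = 0xCAF3
s_4 = Round(s_3, k_3) = 0xF3CE
s_5 = Round(s_4, k_4) = 0xCE93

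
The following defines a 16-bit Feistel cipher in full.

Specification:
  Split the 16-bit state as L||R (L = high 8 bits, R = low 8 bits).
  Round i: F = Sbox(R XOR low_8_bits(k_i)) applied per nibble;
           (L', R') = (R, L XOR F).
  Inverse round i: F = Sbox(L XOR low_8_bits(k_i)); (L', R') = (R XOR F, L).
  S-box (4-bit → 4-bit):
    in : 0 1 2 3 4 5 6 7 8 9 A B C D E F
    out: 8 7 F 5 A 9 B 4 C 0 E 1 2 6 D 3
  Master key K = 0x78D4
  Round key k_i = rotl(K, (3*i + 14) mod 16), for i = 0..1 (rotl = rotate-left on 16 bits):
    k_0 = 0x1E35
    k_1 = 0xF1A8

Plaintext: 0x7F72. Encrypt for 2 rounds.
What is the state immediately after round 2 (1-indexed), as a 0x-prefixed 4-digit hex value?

s_0 = plaintext = 0x7F72
s_1 = Round(s_0, k_0) = 0x72DB
s_2 = Round(s_1, k_1) = 0xDB37

0xDB37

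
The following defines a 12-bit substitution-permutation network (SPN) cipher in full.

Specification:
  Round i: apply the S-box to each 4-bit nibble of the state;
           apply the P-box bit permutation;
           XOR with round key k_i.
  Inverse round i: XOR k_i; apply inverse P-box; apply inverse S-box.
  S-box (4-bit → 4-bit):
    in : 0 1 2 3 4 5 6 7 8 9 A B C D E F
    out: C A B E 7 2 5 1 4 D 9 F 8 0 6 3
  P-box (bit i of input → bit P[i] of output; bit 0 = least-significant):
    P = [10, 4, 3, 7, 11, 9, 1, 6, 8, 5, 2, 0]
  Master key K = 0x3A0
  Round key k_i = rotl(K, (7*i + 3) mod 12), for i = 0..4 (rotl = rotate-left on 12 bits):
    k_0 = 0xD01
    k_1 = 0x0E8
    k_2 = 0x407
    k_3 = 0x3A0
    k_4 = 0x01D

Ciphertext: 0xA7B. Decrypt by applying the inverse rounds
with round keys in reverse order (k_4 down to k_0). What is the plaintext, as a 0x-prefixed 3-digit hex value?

0xEFF

s_0 = ciphertext = 0xA7B
s_1 = InvRound(s_0, k_4) = 0xEBD
s_2 = InvRound(s_1, k_3) = 0x974
s_3 = InvRound(s_2, k_2) = 0x29F
s_4 = InvRound(s_3, k_1) = 0x335
s_5 = InvRound(s_4, k_0) = 0xEFF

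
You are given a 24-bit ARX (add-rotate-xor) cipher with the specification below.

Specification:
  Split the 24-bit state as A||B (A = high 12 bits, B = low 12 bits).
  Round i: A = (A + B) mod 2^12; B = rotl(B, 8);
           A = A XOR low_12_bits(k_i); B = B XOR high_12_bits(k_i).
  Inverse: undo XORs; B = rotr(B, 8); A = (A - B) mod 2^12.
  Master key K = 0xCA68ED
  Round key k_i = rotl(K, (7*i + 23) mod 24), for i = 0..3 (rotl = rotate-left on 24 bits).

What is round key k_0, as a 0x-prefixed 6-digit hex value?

0xE53476

K = 0xCA68ED
k_0 = rotl(K, (7*0+23) mod 24) = rotl(K, 23) = 0xE53476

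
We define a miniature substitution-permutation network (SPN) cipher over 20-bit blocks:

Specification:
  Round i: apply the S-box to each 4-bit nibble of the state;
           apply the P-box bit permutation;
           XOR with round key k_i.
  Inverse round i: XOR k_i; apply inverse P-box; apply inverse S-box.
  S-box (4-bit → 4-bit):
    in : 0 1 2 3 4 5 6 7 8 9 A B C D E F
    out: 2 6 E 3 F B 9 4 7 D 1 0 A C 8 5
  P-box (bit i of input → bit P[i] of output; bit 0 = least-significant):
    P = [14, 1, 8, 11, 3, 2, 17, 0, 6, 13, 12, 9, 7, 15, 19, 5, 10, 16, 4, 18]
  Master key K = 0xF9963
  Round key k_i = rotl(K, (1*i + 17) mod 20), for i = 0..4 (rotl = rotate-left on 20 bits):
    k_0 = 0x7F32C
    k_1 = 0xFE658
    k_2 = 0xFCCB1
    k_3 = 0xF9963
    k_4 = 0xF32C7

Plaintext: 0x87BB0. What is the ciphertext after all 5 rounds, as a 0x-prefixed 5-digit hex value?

0xA8917

s_0 = plaintext = 0x87BB0
s_1 = Round(s_0, k_0) = 0xEF73E
s_2 = Round(s_1, k_1) = 0x3FED4
s_3 = Round(s_2, k_2) = 0x48332
s_4 = Round(s_3, k_3) = 0x234BD
s_5 = Round(s_4, k_4) = 0xA8917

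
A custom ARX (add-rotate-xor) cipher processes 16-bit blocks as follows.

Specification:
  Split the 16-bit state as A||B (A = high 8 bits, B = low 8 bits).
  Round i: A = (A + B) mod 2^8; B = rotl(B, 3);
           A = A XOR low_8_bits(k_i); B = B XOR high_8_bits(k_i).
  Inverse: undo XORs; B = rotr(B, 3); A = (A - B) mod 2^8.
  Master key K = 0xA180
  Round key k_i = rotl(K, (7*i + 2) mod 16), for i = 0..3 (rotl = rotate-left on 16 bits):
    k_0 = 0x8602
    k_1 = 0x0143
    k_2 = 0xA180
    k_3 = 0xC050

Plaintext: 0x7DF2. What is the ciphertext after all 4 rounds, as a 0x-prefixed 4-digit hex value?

0x63AF

s_0 = plaintext = 0x7DF2
s_1 = Round(s_0, k_0) = 0x6D11
s_2 = Round(s_1, k_1) = 0x3D89
s_3 = Round(s_2, k_2) = 0x46ED
s_4 = Round(s_3, k_3) = 0x63AF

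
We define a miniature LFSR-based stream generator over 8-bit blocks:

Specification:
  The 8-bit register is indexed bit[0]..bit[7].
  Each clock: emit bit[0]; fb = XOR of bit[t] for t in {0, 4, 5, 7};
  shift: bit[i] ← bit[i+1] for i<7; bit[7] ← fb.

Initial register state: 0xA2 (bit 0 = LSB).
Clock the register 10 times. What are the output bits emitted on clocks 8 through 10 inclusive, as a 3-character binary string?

100

reg_0 = 0xA2
clock 1: out=0, reg = 0x51
clock 2: out=1, reg = 0x28
clock 3: out=0, reg = 0x94
clock 4: out=0, reg = 0x4A
clock 5: out=0, reg = 0x25
clock 6: out=1, reg = 0x12
clock 7: out=0, reg = 0x89
clock 8: out=1, reg = 0x44
clock 9: out=0, reg = 0x22
clock 10: out=0, reg = 0x91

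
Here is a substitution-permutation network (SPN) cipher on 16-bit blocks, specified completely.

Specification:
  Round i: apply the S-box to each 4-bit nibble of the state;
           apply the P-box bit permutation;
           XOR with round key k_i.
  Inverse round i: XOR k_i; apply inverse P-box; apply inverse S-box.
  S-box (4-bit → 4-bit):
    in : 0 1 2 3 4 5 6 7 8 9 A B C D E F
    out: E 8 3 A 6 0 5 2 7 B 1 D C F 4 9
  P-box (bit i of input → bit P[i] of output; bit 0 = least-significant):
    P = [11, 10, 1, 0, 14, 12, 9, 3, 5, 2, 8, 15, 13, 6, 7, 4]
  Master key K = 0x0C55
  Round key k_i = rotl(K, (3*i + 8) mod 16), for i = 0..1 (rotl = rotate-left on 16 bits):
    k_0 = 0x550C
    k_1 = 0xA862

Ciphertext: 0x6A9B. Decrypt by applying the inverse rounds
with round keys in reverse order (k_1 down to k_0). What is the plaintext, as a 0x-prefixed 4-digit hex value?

s_0 = ciphertext = 0x6A9B
s_1 = InvRound(s_0, k_1) = 0x0FB1
s_2 = InvRound(s_1, k_0) = 0xC2DF

0xC2DF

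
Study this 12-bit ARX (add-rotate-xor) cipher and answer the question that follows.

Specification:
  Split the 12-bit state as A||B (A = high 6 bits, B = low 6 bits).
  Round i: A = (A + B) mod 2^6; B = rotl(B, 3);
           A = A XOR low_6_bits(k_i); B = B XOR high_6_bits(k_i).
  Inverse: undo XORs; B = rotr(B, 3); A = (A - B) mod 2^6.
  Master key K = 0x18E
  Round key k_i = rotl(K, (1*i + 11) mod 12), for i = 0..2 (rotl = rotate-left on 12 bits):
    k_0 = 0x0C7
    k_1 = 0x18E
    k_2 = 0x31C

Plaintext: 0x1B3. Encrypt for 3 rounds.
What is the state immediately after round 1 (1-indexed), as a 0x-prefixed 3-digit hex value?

s_0 = plaintext = 0x1B3
s_1 = Round(s_0, k_0) = 0xF9D
s_2 = Round(s_1, k_1) = 0x56D
s_3 = Round(s_2, k_2) = 0x7A1

0xF9D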